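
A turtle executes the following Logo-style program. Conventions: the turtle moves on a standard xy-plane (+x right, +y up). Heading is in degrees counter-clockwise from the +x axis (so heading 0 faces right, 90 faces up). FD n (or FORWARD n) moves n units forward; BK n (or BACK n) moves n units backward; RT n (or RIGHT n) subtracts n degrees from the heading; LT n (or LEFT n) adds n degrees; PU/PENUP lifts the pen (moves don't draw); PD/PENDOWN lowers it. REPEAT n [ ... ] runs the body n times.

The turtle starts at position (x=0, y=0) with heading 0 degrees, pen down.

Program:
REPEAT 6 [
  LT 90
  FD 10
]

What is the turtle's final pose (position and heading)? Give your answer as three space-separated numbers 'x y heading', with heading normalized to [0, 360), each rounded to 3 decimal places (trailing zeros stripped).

Executing turtle program step by step:
Start: pos=(0,0), heading=0, pen down
REPEAT 6 [
  -- iteration 1/6 --
  LT 90: heading 0 -> 90
  FD 10: (0,0) -> (0,10) [heading=90, draw]
  -- iteration 2/6 --
  LT 90: heading 90 -> 180
  FD 10: (0,10) -> (-10,10) [heading=180, draw]
  -- iteration 3/6 --
  LT 90: heading 180 -> 270
  FD 10: (-10,10) -> (-10,0) [heading=270, draw]
  -- iteration 4/6 --
  LT 90: heading 270 -> 0
  FD 10: (-10,0) -> (0,0) [heading=0, draw]
  -- iteration 5/6 --
  LT 90: heading 0 -> 90
  FD 10: (0,0) -> (0,10) [heading=90, draw]
  -- iteration 6/6 --
  LT 90: heading 90 -> 180
  FD 10: (0,10) -> (-10,10) [heading=180, draw]
]
Final: pos=(-10,10), heading=180, 6 segment(s) drawn

Answer: -10 10 180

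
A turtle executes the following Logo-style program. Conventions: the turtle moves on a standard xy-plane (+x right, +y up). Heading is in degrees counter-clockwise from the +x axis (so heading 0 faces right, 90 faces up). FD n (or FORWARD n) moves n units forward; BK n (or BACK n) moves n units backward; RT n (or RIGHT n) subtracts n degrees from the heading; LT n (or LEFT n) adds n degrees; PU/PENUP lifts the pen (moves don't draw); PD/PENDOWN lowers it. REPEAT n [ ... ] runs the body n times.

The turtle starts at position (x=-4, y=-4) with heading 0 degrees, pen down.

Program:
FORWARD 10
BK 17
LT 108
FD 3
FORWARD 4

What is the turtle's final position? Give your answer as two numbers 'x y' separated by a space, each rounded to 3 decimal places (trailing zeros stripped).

Answer: -13.163 2.657

Derivation:
Executing turtle program step by step:
Start: pos=(-4,-4), heading=0, pen down
FD 10: (-4,-4) -> (6,-4) [heading=0, draw]
BK 17: (6,-4) -> (-11,-4) [heading=0, draw]
LT 108: heading 0 -> 108
FD 3: (-11,-4) -> (-11.927,-1.147) [heading=108, draw]
FD 4: (-11.927,-1.147) -> (-13.163,2.657) [heading=108, draw]
Final: pos=(-13.163,2.657), heading=108, 4 segment(s) drawn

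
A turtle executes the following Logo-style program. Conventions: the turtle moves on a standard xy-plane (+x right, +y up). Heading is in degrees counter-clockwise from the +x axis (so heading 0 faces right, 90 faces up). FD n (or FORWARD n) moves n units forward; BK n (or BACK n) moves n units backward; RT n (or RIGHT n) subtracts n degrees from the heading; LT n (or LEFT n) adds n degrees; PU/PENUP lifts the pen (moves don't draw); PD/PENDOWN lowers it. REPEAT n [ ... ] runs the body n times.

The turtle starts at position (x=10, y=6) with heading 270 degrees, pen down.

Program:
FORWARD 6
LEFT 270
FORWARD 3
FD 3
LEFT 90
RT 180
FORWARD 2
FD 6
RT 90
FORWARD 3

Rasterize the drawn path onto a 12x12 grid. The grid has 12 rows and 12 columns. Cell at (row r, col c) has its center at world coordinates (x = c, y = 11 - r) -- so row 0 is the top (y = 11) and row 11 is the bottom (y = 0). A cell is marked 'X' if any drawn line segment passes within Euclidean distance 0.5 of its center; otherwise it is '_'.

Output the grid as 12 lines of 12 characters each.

Answer: ____________
____________
____________
____XXXX____
____X_______
____X_____X_
____X_____X_
____X_____X_
____X_____X_
____X_____X_
____X_____X_
____XXXXXXX_

Derivation:
Segment 0: (10,6) -> (10,0)
Segment 1: (10,0) -> (7,0)
Segment 2: (7,0) -> (4,0)
Segment 3: (4,0) -> (4,2)
Segment 4: (4,2) -> (4,8)
Segment 5: (4,8) -> (7,8)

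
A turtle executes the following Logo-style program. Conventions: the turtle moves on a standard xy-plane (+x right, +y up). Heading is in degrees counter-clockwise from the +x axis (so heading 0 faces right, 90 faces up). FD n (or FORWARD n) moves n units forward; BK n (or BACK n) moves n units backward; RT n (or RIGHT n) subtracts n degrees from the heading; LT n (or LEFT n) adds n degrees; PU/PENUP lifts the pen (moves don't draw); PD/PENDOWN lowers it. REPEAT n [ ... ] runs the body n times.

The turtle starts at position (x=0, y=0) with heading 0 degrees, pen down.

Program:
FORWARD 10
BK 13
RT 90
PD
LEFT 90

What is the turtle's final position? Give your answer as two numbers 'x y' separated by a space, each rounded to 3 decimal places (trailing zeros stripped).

Executing turtle program step by step:
Start: pos=(0,0), heading=0, pen down
FD 10: (0,0) -> (10,0) [heading=0, draw]
BK 13: (10,0) -> (-3,0) [heading=0, draw]
RT 90: heading 0 -> 270
PD: pen down
LT 90: heading 270 -> 0
Final: pos=(-3,0), heading=0, 2 segment(s) drawn

Answer: -3 0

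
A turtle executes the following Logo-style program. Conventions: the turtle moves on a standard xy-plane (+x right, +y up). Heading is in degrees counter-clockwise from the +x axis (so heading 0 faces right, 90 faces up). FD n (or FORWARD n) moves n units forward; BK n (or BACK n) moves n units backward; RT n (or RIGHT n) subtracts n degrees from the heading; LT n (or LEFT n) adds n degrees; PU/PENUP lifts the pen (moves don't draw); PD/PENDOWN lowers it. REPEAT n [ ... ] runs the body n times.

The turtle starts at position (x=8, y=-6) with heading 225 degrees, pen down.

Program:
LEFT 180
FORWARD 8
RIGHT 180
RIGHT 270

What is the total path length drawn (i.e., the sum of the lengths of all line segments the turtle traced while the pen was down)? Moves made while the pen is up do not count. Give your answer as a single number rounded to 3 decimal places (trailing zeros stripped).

Answer: 8

Derivation:
Executing turtle program step by step:
Start: pos=(8,-6), heading=225, pen down
LT 180: heading 225 -> 45
FD 8: (8,-6) -> (13.657,-0.343) [heading=45, draw]
RT 180: heading 45 -> 225
RT 270: heading 225 -> 315
Final: pos=(13.657,-0.343), heading=315, 1 segment(s) drawn

Segment lengths:
  seg 1: (8,-6) -> (13.657,-0.343), length = 8
Total = 8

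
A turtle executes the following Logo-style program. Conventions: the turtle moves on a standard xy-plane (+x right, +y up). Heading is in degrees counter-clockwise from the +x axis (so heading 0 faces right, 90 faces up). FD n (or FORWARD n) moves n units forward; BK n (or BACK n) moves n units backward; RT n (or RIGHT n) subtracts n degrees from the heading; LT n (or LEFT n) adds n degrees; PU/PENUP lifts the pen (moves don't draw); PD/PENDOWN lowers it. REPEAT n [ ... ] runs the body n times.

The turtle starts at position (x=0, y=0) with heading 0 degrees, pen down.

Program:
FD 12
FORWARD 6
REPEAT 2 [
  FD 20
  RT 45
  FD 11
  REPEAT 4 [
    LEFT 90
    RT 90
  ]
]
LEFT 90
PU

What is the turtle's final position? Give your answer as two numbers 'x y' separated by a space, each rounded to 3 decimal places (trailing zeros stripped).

Answer: 59.92 -32.92

Derivation:
Executing turtle program step by step:
Start: pos=(0,0), heading=0, pen down
FD 12: (0,0) -> (12,0) [heading=0, draw]
FD 6: (12,0) -> (18,0) [heading=0, draw]
REPEAT 2 [
  -- iteration 1/2 --
  FD 20: (18,0) -> (38,0) [heading=0, draw]
  RT 45: heading 0 -> 315
  FD 11: (38,0) -> (45.778,-7.778) [heading=315, draw]
  REPEAT 4 [
    -- iteration 1/4 --
    LT 90: heading 315 -> 45
    RT 90: heading 45 -> 315
    -- iteration 2/4 --
    LT 90: heading 315 -> 45
    RT 90: heading 45 -> 315
    -- iteration 3/4 --
    LT 90: heading 315 -> 45
    RT 90: heading 45 -> 315
    -- iteration 4/4 --
    LT 90: heading 315 -> 45
    RT 90: heading 45 -> 315
  ]
  -- iteration 2/2 --
  FD 20: (45.778,-7.778) -> (59.92,-21.92) [heading=315, draw]
  RT 45: heading 315 -> 270
  FD 11: (59.92,-21.92) -> (59.92,-32.92) [heading=270, draw]
  REPEAT 4 [
    -- iteration 1/4 --
    LT 90: heading 270 -> 0
    RT 90: heading 0 -> 270
    -- iteration 2/4 --
    LT 90: heading 270 -> 0
    RT 90: heading 0 -> 270
    -- iteration 3/4 --
    LT 90: heading 270 -> 0
    RT 90: heading 0 -> 270
    -- iteration 4/4 --
    LT 90: heading 270 -> 0
    RT 90: heading 0 -> 270
  ]
]
LT 90: heading 270 -> 0
PU: pen up
Final: pos=(59.92,-32.92), heading=0, 6 segment(s) drawn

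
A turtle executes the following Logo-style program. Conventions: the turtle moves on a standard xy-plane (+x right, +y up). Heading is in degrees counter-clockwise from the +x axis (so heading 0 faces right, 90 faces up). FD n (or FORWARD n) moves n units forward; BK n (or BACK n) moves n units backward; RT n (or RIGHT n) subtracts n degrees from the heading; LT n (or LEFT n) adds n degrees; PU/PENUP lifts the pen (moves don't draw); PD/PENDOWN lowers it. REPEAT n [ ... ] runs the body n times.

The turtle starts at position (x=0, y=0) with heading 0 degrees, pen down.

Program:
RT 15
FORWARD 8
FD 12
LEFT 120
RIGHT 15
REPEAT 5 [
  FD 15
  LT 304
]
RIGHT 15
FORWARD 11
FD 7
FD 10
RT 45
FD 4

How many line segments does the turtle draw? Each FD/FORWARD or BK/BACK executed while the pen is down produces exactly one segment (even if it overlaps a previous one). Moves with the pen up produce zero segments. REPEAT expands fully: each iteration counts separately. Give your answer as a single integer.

Answer: 11

Derivation:
Executing turtle program step by step:
Start: pos=(0,0), heading=0, pen down
RT 15: heading 0 -> 345
FD 8: (0,0) -> (7.727,-2.071) [heading=345, draw]
FD 12: (7.727,-2.071) -> (19.319,-5.176) [heading=345, draw]
LT 120: heading 345 -> 105
RT 15: heading 105 -> 90
REPEAT 5 [
  -- iteration 1/5 --
  FD 15: (19.319,-5.176) -> (19.319,9.824) [heading=90, draw]
  LT 304: heading 90 -> 34
  -- iteration 2/5 --
  FD 15: (19.319,9.824) -> (31.754,18.212) [heading=34, draw]
  LT 304: heading 34 -> 338
  -- iteration 3/5 --
  FD 15: (31.754,18.212) -> (45.662,12.592) [heading=338, draw]
  LT 304: heading 338 -> 282
  -- iteration 4/5 --
  FD 15: (45.662,12.592) -> (48.781,-2.08) [heading=282, draw]
  LT 304: heading 282 -> 226
  -- iteration 5/5 --
  FD 15: (48.781,-2.08) -> (38.361,-12.87) [heading=226, draw]
  LT 304: heading 226 -> 170
]
RT 15: heading 170 -> 155
FD 11: (38.361,-12.87) -> (28.391,-8.221) [heading=155, draw]
FD 7: (28.391,-8.221) -> (22.047,-5.263) [heading=155, draw]
FD 10: (22.047,-5.263) -> (12.984,-1.037) [heading=155, draw]
RT 45: heading 155 -> 110
FD 4: (12.984,-1.037) -> (11.616,2.722) [heading=110, draw]
Final: pos=(11.616,2.722), heading=110, 11 segment(s) drawn
Segments drawn: 11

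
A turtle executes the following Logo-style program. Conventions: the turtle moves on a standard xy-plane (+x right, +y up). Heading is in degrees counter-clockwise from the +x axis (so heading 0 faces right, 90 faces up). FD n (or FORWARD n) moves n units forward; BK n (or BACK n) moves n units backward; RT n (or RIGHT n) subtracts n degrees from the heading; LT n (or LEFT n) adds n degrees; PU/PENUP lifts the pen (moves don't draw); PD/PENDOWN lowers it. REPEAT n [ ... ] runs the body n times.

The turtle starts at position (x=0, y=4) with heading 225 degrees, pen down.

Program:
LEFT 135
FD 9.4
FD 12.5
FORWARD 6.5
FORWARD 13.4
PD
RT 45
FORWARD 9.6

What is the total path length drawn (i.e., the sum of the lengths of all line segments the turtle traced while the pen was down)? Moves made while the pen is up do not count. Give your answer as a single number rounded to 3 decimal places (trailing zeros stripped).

Answer: 51.4

Derivation:
Executing turtle program step by step:
Start: pos=(0,4), heading=225, pen down
LT 135: heading 225 -> 0
FD 9.4: (0,4) -> (9.4,4) [heading=0, draw]
FD 12.5: (9.4,4) -> (21.9,4) [heading=0, draw]
FD 6.5: (21.9,4) -> (28.4,4) [heading=0, draw]
FD 13.4: (28.4,4) -> (41.8,4) [heading=0, draw]
PD: pen down
RT 45: heading 0 -> 315
FD 9.6: (41.8,4) -> (48.588,-2.788) [heading=315, draw]
Final: pos=(48.588,-2.788), heading=315, 5 segment(s) drawn

Segment lengths:
  seg 1: (0,4) -> (9.4,4), length = 9.4
  seg 2: (9.4,4) -> (21.9,4), length = 12.5
  seg 3: (21.9,4) -> (28.4,4), length = 6.5
  seg 4: (28.4,4) -> (41.8,4), length = 13.4
  seg 5: (41.8,4) -> (48.588,-2.788), length = 9.6
Total = 51.4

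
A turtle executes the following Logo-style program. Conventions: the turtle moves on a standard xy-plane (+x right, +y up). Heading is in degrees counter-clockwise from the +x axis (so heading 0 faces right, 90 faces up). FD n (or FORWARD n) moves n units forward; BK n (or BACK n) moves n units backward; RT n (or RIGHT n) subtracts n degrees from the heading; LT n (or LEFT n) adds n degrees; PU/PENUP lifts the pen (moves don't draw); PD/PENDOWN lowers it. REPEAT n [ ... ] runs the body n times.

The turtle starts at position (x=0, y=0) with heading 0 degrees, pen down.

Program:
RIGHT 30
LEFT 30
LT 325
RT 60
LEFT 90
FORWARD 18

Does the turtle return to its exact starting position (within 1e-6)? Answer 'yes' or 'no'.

Executing turtle program step by step:
Start: pos=(0,0), heading=0, pen down
RT 30: heading 0 -> 330
LT 30: heading 330 -> 0
LT 325: heading 0 -> 325
RT 60: heading 325 -> 265
LT 90: heading 265 -> 355
FD 18: (0,0) -> (17.932,-1.569) [heading=355, draw]
Final: pos=(17.932,-1.569), heading=355, 1 segment(s) drawn

Start position: (0, 0)
Final position: (17.932, -1.569)
Distance = 18; >= 1e-6 -> NOT closed

Answer: no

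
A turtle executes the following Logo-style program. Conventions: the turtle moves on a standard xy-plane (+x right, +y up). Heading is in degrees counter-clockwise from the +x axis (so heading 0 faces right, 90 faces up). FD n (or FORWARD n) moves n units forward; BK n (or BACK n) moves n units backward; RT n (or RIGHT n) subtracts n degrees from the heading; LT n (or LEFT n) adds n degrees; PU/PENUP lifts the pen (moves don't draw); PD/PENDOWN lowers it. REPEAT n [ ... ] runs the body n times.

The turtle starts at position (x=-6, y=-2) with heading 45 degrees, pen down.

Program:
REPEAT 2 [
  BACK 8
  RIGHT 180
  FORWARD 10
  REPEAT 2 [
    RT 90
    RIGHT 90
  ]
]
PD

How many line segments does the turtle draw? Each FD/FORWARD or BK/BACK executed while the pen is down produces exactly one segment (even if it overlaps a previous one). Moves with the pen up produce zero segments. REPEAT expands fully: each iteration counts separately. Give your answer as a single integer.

Answer: 4

Derivation:
Executing turtle program step by step:
Start: pos=(-6,-2), heading=45, pen down
REPEAT 2 [
  -- iteration 1/2 --
  BK 8: (-6,-2) -> (-11.657,-7.657) [heading=45, draw]
  RT 180: heading 45 -> 225
  FD 10: (-11.657,-7.657) -> (-18.728,-14.728) [heading=225, draw]
  REPEAT 2 [
    -- iteration 1/2 --
    RT 90: heading 225 -> 135
    RT 90: heading 135 -> 45
    -- iteration 2/2 --
    RT 90: heading 45 -> 315
    RT 90: heading 315 -> 225
  ]
  -- iteration 2/2 --
  BK 8: (-18.728,-14.728) -> (-13.071,-9.071) [heading=225, draw]
  RT 180: heading 225 -> 45
  FD 10: (-13.071,-9.071) -> (-6,-2) [heading=45, draw]
  REPEAT 2 [
    -- iteration 1/2 --
    RT 90: heading 45 -> 315
    RT 90: heading 315 -> 225
    -- iteration 2/2 --
    RT 90: heading 225 -> 135
    RT 90: heading 135 -> 45
  ]
]
PD: pen down
Final: pos=(-6,-2), heading=45, 4 segment(s) drawn
Segments drawn: 4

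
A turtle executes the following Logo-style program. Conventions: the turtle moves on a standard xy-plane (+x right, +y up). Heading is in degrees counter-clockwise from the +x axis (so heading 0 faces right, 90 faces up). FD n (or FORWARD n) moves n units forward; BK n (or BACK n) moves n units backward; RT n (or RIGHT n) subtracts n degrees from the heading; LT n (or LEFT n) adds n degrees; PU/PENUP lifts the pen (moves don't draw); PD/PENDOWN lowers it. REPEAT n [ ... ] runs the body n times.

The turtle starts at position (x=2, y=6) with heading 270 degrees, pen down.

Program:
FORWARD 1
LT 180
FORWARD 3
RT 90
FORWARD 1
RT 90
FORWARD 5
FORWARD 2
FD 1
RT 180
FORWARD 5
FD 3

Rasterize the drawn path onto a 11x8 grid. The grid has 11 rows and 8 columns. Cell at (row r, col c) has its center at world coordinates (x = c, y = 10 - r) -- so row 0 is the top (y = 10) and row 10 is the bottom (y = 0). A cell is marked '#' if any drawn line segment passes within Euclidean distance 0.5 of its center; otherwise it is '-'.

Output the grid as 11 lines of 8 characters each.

Answer: --------
--------
--##----
--##----
--##----
--##----
---#----
---#----
---#----
---#----
---#----

Derivation:
Segment 0: (2,6) -> (2,5)
Segment 1: (2,5) -> (2,8)
Segment 2: (2,8) -> (3,8)
Segment 3: (3,8) -> (3,3)
Segment 4: (3,3) -> (3,1)
Segment 5: (3,1) -> (3,0)
Segment 6: (3,0) -> (3,5)
Segment 7: (3,5) -> (3,8)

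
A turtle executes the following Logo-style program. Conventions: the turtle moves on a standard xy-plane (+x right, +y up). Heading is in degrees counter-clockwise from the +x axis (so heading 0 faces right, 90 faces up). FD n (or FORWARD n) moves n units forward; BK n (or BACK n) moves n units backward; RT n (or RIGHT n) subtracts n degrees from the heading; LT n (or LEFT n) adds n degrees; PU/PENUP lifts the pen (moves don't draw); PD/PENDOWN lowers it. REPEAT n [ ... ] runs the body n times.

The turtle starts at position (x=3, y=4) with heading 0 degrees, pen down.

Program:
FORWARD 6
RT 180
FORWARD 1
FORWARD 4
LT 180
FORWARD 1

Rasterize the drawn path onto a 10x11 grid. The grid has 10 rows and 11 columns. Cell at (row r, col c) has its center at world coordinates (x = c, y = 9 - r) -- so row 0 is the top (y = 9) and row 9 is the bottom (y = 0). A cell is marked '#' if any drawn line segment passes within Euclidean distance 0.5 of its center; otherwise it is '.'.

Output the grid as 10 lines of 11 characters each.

Segment 0: (3,4) -> (9,4)
Segment 1: (9,4) -> (8,4)
Segment 2: (8,4) -> (4,4)
Segment 3: (4,4) -> (5,4)

Answer: ...........
...........
...........
...........
...........
...#######.
...........
...........
...........
...........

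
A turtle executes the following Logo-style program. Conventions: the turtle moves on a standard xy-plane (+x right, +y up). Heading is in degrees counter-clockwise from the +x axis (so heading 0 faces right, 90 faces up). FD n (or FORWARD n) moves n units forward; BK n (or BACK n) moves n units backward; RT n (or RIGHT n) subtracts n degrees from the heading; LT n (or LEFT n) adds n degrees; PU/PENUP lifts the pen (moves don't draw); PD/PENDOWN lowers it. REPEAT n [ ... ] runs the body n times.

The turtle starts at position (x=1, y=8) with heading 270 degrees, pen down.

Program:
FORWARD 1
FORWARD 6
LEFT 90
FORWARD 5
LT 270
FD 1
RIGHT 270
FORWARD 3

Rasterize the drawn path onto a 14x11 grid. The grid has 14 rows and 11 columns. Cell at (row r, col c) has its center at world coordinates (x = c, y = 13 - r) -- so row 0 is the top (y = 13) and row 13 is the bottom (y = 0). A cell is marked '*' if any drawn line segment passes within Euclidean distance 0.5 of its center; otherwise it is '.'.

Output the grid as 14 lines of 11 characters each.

Segment 0: (1,8) -> (1,7)
Segment 1: (1,7) -> (1,1)
Segment 2: (1,1) -> (6,1)
Segment 3: (6,1) -> (6,-0)
Segment 4: (6,-0) -> (9,-0)

Answer: ...........
...........
...........
...........
...........
.*.........
.*.........
.*.........
.*.........
.*.........
.*.........
.*.........
.******....
......****.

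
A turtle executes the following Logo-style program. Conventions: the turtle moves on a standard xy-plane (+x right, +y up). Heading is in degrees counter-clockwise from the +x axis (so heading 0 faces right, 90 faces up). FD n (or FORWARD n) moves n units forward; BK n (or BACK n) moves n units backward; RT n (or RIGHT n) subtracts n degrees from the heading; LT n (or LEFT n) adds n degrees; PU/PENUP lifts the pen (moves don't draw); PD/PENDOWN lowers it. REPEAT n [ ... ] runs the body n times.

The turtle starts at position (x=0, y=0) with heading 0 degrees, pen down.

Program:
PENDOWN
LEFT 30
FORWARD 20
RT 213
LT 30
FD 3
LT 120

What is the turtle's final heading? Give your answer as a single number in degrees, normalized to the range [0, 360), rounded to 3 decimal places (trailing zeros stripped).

Answer: 327

Derivation:
Executing turtle program step by step:
Start: pos=(0,0), heading=0, pen down
PD: pen down
LT 30: heading 0 -> 30
FD 20: (0,0) -> (17.321,10) [heading=30, draw]
RT 213: heading 30 -> 177
LT 30: heading 177 -> 207
FD 3: (17.321,10) -> (14.647,8.638) [heading=207, draw]
LT 120: heading 207 -> 327
Final: pos=(14.647,8.638), heading=327, 2 segment(s) drawn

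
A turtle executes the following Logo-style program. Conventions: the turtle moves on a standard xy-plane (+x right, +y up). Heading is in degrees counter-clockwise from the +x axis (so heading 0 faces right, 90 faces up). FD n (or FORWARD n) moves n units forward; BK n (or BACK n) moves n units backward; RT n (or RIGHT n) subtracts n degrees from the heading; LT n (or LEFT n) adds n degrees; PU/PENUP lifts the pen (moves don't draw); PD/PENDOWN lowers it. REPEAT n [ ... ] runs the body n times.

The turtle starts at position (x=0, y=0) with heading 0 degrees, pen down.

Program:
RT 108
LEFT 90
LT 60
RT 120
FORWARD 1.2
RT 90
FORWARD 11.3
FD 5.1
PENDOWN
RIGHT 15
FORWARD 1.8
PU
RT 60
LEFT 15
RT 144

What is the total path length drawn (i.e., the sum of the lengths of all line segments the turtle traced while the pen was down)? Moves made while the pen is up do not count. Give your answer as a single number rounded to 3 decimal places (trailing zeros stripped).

Executing turtle program step by step:
Start: pos=(0,0), heading=0, pen down
RT 108: heading 0 -> 252
LT 90: heading 252 -> 342
LT 60: heading 342 -> 42
RT 120: heading 42 -> 282
FD 1.2: (0,0) -> (0.249,-1.174) [heading=282, draw]
RT 90: heading 282 -> 192
FD 11.3: (0.249,-1.174) -> (-10.804,-3.523) [heading=192, draw]
FD 5.1: (-10.804,-3.523) -> (-15.792,-4.584) [heading=192, draw]
PD: pen down
RT 15: heading 192 -> 177
FD 1.8: (-15.792,-4.584) -> (-17.59,-4.489) [heading=177, draw]
PU: pen up
RT 60: heading 177 -> 117
LT 15: heading 117 -> 132
RT 144: heading 132 -> 348
Final: pos=(-17.59,-4.489), heading=348, 4 segment(s) drawn

Segment lengths:
  seg 1: (0,0) -> (0.249,-1.174), length = 1.2
  seg 2: (0.249,-1.174) -> (-10.804,-3.523), length = 11.3
  seg 3: (-10.804,-3.523) -> (-15.792,-4.584), length = 5.1
  seg 4: (-15.792,-4.584) -> (-17.59,-4.489), length = 1.8
Total = 19.4

Answer: 19.4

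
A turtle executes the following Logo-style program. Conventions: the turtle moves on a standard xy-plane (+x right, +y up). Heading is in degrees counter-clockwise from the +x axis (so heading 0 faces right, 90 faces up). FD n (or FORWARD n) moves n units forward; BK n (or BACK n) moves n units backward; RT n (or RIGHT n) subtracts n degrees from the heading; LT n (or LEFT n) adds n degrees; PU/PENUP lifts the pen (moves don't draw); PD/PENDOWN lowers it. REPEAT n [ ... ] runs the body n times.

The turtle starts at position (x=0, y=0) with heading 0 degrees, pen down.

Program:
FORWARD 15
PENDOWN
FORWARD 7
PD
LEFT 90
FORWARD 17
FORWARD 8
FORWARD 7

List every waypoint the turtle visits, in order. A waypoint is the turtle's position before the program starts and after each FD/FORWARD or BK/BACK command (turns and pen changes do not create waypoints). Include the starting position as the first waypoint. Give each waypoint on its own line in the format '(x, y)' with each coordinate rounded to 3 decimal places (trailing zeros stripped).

Answer: (0, 0)
(15, 0)
(22, 0)
(22, 17)
(22, 25)
(22, 32)

Derivation:
Executing turtle program step by step:
Start: pos=(0,0), heading=0, pen down
FD 15: (0,0) -> (15,0) [heading=0, draw]
PD: pen down
FD 7: (15,0) -> (22,0) [heading=0, draw]
PD: pen down
LT 90: heading 0 -> 90
FD 17: (22,0) -> (22,17) [heading=90, draw]
FD 8: (22,17) -> (22,25) [heading=90, draw]
FD 7: (22,25) -> (22,32) [heading=90, draw]
Final: pos=(22,32), heading=90, 5 segment(s) drawn
Waypoints (6 total):
(0, 0)
(15, 0)
(22, 0)
(22, 17)
(22, 25)
(22, 32)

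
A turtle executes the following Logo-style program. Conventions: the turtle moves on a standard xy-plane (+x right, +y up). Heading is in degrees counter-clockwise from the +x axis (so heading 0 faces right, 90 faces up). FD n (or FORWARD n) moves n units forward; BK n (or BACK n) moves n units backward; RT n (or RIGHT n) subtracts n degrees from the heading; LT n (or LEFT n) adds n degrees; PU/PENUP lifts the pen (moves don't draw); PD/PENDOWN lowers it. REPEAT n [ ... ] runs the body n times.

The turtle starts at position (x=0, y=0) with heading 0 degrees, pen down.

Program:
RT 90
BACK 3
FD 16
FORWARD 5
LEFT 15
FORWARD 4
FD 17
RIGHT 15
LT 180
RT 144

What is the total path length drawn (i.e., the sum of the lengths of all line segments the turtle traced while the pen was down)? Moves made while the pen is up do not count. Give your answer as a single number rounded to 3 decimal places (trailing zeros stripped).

Executing turtle program step by step:
Start: pos=(0,0), heading=0, pen down
RT 90: heading 0 -> 270
BK 3: (0,0) -> (0,3) [heading=270, draw]
FD 16: (0,3) -> (0,-13) [heading=270, draw]
FD 5: (0,-13) -> (0,-18) [heading=270, draw]
LT 15: heading 270 -> 285
FD 4: (0,-18) -> (1.035,-21.864) [heading=285, draw]
FD 17: (1.035,-21.864) -> (5.435,-38.284) [heading=285, draw]
RT 15: heading 285 -> 270
LT 180: heading 270 -> 90
RT 144: heading 90 -> 306
Final: pos=(5.435,-38.284), heading=306, 5 segment(s) drawn

Segment lengths:
  seg 1: (0,0) -> (0,3), length = 3
  seg 2: (0,3) -> (0,-13), length = 16
  seg 3: (0,-13) -> (0,-18), length = 5
  seg 4: (0,-18) -> (1.035,-21.864), length = 4
  seg 5: (1.035,-21.864) -> (5.435,-38.284), length = 17
Total = 45

Answer: 45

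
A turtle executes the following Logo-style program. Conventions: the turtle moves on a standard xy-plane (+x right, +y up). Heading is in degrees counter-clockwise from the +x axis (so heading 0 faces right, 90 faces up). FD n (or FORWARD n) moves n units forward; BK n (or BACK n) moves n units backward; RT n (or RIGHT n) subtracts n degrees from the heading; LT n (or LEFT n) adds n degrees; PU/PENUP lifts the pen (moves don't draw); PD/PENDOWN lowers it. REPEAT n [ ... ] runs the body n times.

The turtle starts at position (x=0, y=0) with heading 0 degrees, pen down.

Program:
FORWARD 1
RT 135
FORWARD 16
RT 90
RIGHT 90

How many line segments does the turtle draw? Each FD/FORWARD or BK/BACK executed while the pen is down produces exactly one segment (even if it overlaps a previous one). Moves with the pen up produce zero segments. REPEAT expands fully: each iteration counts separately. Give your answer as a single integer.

Answer: 2

Derivation:
Executing turtle program step by step:
Start: pos=(0,0), heading=0, pen down
FD 1: (0,0) -> (1,0) [heading=0, draw]
RT 135: heading 0 -> 225
FD 16: (1,0) -> (-10.314,-11.314) [heading=225, draw]
RT 90: heading 225 -> 135
RT 90: heading 135 -> 45
Final: pos=(-10.314,-11.314), heading=45, 2 segment(s) drawn
Segments drawn: 2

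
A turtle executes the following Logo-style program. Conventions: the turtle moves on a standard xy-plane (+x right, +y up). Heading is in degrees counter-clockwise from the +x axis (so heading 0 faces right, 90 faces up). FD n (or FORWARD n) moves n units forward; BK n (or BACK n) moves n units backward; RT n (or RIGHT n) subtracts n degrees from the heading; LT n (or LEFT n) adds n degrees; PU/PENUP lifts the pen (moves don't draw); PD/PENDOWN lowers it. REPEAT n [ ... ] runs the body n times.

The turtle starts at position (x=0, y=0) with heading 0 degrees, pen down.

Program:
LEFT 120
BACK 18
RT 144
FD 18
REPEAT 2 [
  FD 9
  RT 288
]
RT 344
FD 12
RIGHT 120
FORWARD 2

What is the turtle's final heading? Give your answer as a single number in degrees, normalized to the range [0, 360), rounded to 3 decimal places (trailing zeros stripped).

Answer: 16

Derivation:
Executing turtle program step by step:
Start: pos=(0,0), heading=0, pen down
LT 120: heading 0 -> 120
BK 18: (0,0) -> (9,-15.588) [heading=120, draw]
RT 144: heading 120 -> 336
FD 18: (9,-15.588) -> (25.444,-22.91) [heading=336, draw]
REPEAT 2 [
  -- iteration 1/2 --
  FD 9: (25.444,-22.91) -> (33.666,-26.57) [heading=336, draw]
  RT 288: heading 336 -> 48
  -- iteration 2/2 --
  FD 9: (33.666,-26.57) -> (39.688,-19.882) [heading=48, draw]
  RT 288: heading 48 -> 120
]
RT 344: heading 120 -> 136
FD 12: (39.688,-19.882) -> (31.056,-11.546) [heading=136, draw]
RT 120: heading 136 -> 16
FD 2: (31.056,-11.546) -> (32.978,-10.995) [heading=16, draw]
Final: pos=(32.978,-10.995), heading=16, 6 segment(s) drawn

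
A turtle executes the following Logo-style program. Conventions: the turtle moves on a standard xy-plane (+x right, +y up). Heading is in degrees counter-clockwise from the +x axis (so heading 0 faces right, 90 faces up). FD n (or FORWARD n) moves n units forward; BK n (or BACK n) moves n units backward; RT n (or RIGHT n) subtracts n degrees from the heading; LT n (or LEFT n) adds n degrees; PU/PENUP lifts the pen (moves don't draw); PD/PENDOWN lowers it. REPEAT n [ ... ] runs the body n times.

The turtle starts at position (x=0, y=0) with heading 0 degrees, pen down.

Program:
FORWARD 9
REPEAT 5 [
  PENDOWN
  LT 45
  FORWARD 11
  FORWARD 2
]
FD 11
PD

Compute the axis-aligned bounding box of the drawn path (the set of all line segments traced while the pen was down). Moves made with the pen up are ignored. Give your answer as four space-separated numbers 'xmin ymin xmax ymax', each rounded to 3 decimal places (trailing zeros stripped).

Answer: -20.971 0 18.192 31.385

Derivation:
Executing turtle program step by step:
Start: pos=(0,0), heading=0, pen down
FD 9: (0,0) -> (9,0) [heading=0, draw]
REPEAT 5 [
  -- iteration 1/5 --
  PD: pen down
  LT 45: heading 0 -> 45
  FD 11: (9,0) -> (16.778,7.778) [heading=45, draw]
  FD 2: (16.778,7.778) -> (18.192,9.192) [heading=45, draw]
  -- iteration 2/5 --
  PD: pen down
  LT 45: heading 45 -> 90
  FD 11: (18.192,9.192) -> (18.192,20.192) [heading=90, draw]
  FD 2: (18.192,20.192) -> (18.192,22.192) [heading=90, draw]
  -- iteration 3/5 --
  PD: pen down
  LT 45: heading 90 -> 135
  FD 11: (18.192,22.192) -> (10.414,29.971) [heading=135, draw]
  FD 2: (10.414,29.971) -> (9,31.385) [heading=135, draw]
  -- iteration 4/5 --
  PD: pen down
  LT 45: heading 135 -> 180
  FD 11: (9,31.385) -> (-2,31.385) [heading=180, draw]
  FD 2: (-2,31.385) -> (-4,31.385) [heading=180, draw]
  -- iteration 5/5 --
  PD: pen down
  LT 45: heading 180 -> 225
  FD 11: (-4,31.385) -> (-11.778,23.607) [heading=225, draw]
  FD 2: (-11.778,23.607) -> (-13.192,22.192) [heading=225, draw]
]
FD 11: (-13.192,22.192) -> (-20.971,14.414) [heading=225, draw]
PD: pen down
Final: pos=(-20.971,14.414), heading=225, 12 segment(s) drawn

Segment endpoints: x in {-20.971, -13.192, -11.778, -4, -2, 0, 9, 10.414, 16.778, 18.192}, y in {0, 7.778, 9.192, 14.414, 20.192, 22.192, 22.192, 23.607, 29.971, 31.385}
xmin=-20.971, ymin=0, xmax=18.192, ymax=31.385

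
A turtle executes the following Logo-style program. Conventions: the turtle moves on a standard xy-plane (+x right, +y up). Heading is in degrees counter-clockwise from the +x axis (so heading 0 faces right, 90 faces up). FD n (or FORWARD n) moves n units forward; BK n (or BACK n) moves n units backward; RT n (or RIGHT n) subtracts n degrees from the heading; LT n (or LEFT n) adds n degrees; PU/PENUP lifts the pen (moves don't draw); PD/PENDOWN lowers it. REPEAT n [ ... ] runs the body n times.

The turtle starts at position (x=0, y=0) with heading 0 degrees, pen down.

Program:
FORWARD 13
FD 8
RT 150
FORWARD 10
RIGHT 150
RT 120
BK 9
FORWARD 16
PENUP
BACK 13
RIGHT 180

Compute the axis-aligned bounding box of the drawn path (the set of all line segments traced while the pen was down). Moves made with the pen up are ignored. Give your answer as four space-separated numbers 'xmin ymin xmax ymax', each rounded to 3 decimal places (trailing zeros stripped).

Executing turtle program step by step:
Start: pos=(0,0), heading=0, pen down
FD 13: (0,0) -> (13,0) [heading=0, draw]
FD 8: (13,0) -> (21,0) [heading=0, draw]
RT 150: heading 0 -> 210
FD 10: (21,0) -> (12.34,-5) [heading=210, draw]
RT 150: heading 210 -> 60
RT 120: heading 60 -> 300
BK 9: (12.34,-5) -> (7.84,2.794) [heading=300, draw]
FD 16: (7.84,2.794) -> (15.84,-11.062) [heading=300, draw]
PU: pen up
BK 13: (15.84,-11.062) -> (9.34,0.196) [heading=300, move]
RT 180: heading 300 -> 120
Final: pos=(9.34,0.196), heading=120, 5 segment(s) drawn

Segment endpoints: x in {0, 7.84, 12.34, 13, 15.84, 21}, y in {-11.062, -5, 0, 2.794}
xmin=0, ymin=-11.062, xmax=21, ymax=2.794

Answer: 0 -11.062 21 2.794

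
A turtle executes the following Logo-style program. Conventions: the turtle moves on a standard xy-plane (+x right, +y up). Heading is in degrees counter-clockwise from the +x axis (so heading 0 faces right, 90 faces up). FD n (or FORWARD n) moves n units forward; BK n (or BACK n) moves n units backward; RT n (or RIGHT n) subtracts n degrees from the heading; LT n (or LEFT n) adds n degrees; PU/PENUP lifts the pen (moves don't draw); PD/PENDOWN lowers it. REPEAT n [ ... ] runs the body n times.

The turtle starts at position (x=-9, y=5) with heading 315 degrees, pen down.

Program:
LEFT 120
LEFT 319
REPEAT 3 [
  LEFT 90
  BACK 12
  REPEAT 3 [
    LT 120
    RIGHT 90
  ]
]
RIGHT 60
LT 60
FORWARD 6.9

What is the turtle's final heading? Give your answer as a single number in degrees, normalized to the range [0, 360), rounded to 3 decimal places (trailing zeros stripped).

Answer: 214

Derivation:
Executing turtle program step by step:
Start: pos=(-9,5), heading=315, pen down
LT 120: heading 315 -> 75
LT 319: heading 75 -> 34
REPEAT 3 [
  -- iteration 1/3 --
  LT 90: heading 34 -> 124
  BK 12: (-9,5) -> (-2.29,-4.948) [heading=124, draw]
  REPEAT 3 [
    -- iteration 1/3 --
    LT 120: heading 124 -> 244
    RT 90: heading 244 -> 154
    -- iteration 2/3 --
    LT 120: heading 154 -> 274
    RT 90: heading 274 -> 184
    -- iteration 3/3 --
    LT 120: heading 184 -> 304
    RT 90: heading 304 -> 214
  ]
  -- iteration 2/3 --
  LT 90: heading 214 -> 304
  BK 12: (-2.29,-4.948) -> (-9,5) [heading=304, draw]
  REPEAT 3 [
    -- iteration 1/3 --
    LT 120: heading 304 -> 64
    RT 90: heading 64 -> 334
    -- iteration 2/3 --
    LT 120: heading 334 -> 94
    RT 90: heading 94 -> 4
    -- iteration 3/3 --
    LT 120: heading 4 -> 124
    RT 90: heading 124 -> 34
  ]
  -- iteration 3/3 --
  LT 90: heading 34 -> 124
  BK 12: (-9,5) -> (-2.29,-4.948) [heading=124, draw]
  REPEAT 3 [
    -- iteration 1/3 --
    LT 120: heading 124 -> 244
    RT 90: heading 244 -> 154
    -- iteration 2/3 --
    LT 120: heading 154 -> 274
    RT 90: heading 274 -> 184
    -- iteration 3/3 --
    LT 120: heading 184 -> 304
    RT 90: heading 304 -> 214
  ]
]
RT 60: heading 214 -> 154
LT 60: heading 154 -> 214
FD 6.9: (-2.29,-4.948) -> (-8.01,-8.807) [heading=214, draw]
Final: pos=(-8.01,-8.807), heading=214, 4 segment(s) drawn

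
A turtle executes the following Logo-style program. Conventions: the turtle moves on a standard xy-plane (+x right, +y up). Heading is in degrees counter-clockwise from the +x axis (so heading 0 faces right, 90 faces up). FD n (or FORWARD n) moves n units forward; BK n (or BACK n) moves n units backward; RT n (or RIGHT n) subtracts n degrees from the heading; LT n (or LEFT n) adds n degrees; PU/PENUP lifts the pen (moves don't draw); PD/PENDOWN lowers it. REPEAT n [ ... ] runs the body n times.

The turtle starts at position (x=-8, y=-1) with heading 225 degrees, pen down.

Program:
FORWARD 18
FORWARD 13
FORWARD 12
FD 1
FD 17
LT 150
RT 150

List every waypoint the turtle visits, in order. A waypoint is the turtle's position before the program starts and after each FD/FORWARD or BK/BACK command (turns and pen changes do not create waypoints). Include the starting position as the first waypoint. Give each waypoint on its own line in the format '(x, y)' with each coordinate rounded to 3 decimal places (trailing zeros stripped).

Answer: (-8, -1)
(-20.728, -13.728)
(-29.92, -22.92)
(-38.406, -31.406)
(-39.113, -32.113)
(-51.134, -44.134)

Derivation:
Executing turtle program step by step:
Start: pos=(-8,-1), heading=225, pen down
FD 18: (-8,-1) -> (-20.728,-13.728) [heading=225, draw]
FD 13: (-20.728,-13.728) -> (-29.92,-22.92) [heading=225, draw]
FD 12: (-29.92,-22.92) -> (-38.406,-31.406) [heading=225, draw]
FD 1: (-38.406,-31.406) -> (-39.113,-32.113) [heading=225, draw]
FD 17: (-39.113,-32.113) -> (-51.134,-44.134) [heading=225, draw]
LT 150: heading 225 -> 15
RT 150: heading 15 -> 225
Final: pos=(-51.134,-44.134), heading=225, 5 segment(s) drawn
Waypoints (6 total):
(-8, -1)
(-20.728, -13.728)
(-29.92, -22.92)
(-38.406, -31.406)
(-39.113, -32.113)
(-51.134, -44.134)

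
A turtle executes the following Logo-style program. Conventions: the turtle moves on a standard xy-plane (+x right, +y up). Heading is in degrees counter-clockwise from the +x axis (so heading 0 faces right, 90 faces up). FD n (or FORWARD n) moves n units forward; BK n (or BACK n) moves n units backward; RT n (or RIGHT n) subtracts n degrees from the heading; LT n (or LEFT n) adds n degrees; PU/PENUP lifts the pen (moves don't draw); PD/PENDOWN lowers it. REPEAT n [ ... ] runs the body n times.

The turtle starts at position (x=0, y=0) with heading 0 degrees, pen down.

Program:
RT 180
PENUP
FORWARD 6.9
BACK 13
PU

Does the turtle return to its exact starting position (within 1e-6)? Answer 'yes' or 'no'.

Executing turtle program step by step:
Start: pos=(0,0), heading=0, pen down
RT 180: heading 0 -> 180
PU: pen up
FD 6.9: (0,0) -> (-6.9,0) [heading=180, move]
BK 13: (-6.9,0) -> (6.1,0) [heading=180, move]
PU: pen up
Final: pos=(6.1,0), heading=180, 0 segment(s) drawn

Start position: (0, 0)
Final position: (6.1, 0)
Distance = 6.1; >= 1e-6 -> NOT closed

Answer: no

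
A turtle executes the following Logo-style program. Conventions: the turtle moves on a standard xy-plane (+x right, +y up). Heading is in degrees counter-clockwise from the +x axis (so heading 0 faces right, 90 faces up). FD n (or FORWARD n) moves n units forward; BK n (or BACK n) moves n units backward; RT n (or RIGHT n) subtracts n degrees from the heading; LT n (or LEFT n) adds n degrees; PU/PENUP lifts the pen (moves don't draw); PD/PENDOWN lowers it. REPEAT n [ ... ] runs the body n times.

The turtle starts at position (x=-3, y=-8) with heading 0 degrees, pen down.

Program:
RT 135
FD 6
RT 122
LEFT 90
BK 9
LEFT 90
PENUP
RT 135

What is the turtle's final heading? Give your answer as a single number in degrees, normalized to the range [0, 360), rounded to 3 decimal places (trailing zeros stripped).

Executing turtle program step by step:
Start: pos=(-3,-8), heading=0, pen down
RT 135: heading 0 -> 225
FD 6: (-3,-8) -> (-7.243,-12.243) [heading=225, draw]
RT 122: heading 225 -> 103
LT 90: heading 103 -> 193
BK 9: (-7.243,-12.243) -> (1.527,-10.218) [heading=193, draw]
LT 90: heading 193 -> 283
PU: pen up
RT 135: heading 283 -> 148
Final: pos=(1.527,-10.218), heading=148, 2 segment(s) drawn

Answer: 148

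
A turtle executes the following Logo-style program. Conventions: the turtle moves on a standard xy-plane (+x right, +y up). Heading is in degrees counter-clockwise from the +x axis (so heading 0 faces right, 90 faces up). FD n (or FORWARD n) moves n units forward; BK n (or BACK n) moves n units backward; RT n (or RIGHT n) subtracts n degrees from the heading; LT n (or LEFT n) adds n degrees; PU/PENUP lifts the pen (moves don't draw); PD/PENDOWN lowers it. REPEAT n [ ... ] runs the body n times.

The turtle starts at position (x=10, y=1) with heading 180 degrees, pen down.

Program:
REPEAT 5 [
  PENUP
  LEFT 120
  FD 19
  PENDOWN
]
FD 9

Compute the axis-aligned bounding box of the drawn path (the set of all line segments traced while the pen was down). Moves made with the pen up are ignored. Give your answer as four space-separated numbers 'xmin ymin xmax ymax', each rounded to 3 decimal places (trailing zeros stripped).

Executing turtle program step by step:
Start: pos=(10,1), heading=180, pen down
REPEAT 5 [
  -- iteration 1/5 --
  PU: pen up
  LT 120: heading 180 -> 300
  FD 19: (10,1) -> (19.5,-15.454) [heading=300, move]
  PD: pen down
  -- iteration 2/5 --
  PU: pen up
  LT 120: heading 300 -> 60
  FD 19: (19.5,-15.454) -> (29,1) [heading=60, move]
  PD: pen down
  -- iteration 3/5 --
  PU: pen up
  LT 120: heading 60 -> 180
  FD 19: (29,1) -> (10,1) [heading=180, move]
  PD: pen down
  -- iteration 4/5 --
  PU: pen up
  LT 120: heading 180 -> 300
  FD 19: (10,1) -> (19.5,-15.454) [heading=300, move]
  PD: pen down
  -- iteration 5/5 --
  PU: pen up
  LT 120: heading 300 -> 60
  FD 19: (19.5,-15.454) -> (29,1) [heading=60, move]
  PD: pen down
]
FD 9: (29,1) -> (33.5,8.794) [heading=60, draw]
Final: pos=(33.5,8.794), heading=60, 1 segment(s) drawn

Segment endpoints: x in {29, 33.5}, y in {1, 8.794}
xmin=29, ymin=1, xmax=33.5, ymax=8.794

Answer: 29 1 33.5 8.794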